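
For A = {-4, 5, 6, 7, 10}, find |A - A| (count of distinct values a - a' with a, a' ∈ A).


A - A = {a - a' : a, a' ∈ A}; |A| = 5.
Bounds: 2|A|-1 ≤ |A - A| ≤ |A|² - |A| + 1, i.e. 9 ≤ |A - A| ≤ 21.
Note: 0 ∈ A - A always (from a - a). The set is symmetric: if d ∈ A - A then -d ∈ A - A.
Enumerate nonzero differences d = a - a' with a > a' (then include -d):
Positive differences: {1, 2, 3, 4, 5, 9, 10, 11, 14}
Full difference set: {0} ∪ (positive diffs) ∪ (negative diffs).
|A - A| = 1 + 2·9 = 19 (matches direct enumeration: 19).

|A - A| = 19


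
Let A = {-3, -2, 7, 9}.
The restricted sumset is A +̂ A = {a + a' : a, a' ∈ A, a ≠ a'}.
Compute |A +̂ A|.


Restricted sumset: A +̂ A = {a + a' : a ∈ A, a' ∈ A, a ≠ a'}.
Equivalently, take A + A and drop any sum 2a that is achievable ONLY as a + a for a ∈ A (i.e. sums representable only with equal summands).
Enumerate pairs (a, a') with a < a' (symmetric, so each unordered pair gives one sum; this covers all a ≠ a'):
  -3 + -2 = -5
  -3 + 7 = 4
  -3 + 9 = 6
  -2 + 7 = 5
  -2 + 9 = 7
  7 + 9 = 16
Collected distinct sums: {-5, 4, 5, 6, 7, 16}
|A +̂ A| = 6
(Reference bound: |A +̂ A| ≥ 2|A| - 3 for |A| ≥ 2, with |A| = 4 giving ≥ 5.)

|A +̂ A| = 6


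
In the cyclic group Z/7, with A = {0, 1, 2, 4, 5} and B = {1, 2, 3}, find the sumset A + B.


Work in Z/7Z: reduce every sum a + b modulo 7.
Enumerate all 15 pairs:
a = 0: 0+1=1, 0+2=2, 0+3=3
a = 1: 1+1=2, 1+2=3, 1+3=4
a = 2: 2+1=3, 2+2=4, 2+3=5
a = 4: 4+1=5, 4+2=6, 4+3=0
a = 5: 5+1=6, 5+2=0, 5+3=1
Distinct residues collected: {0, 1, 2, 3, 4, 5, 6}
|A + B| = 7 (out of 7 total residues).

A + B = {0, 1, 2, 3, 4, 5, 6}


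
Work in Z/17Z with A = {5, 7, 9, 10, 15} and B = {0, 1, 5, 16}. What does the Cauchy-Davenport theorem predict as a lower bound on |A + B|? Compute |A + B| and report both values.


Cauchy-Davenport: |A + B| ≥ min(p, |A| + |B| - 1) for A, B nonempty in Z/pZ.
|A| = 5, |B| = 4, p = 17.
CD lower bound = min(17, 5 + 4 - 1) = min(17, 8) = 8.
Compute A + B mod 17 directly:
a = 5: 5+0=5, 5+1=6, 5+5=10, 5+16=4
a = 7: 7+0=7, 7+1=8, 7+5=12, 7+16=6
a = 9: 9+0=9, 9+1=10, 9+5=14, 9+16=8
a = 10: 10+0=10, 10+1=11, 10+5=15, 10+16=9
a = 15: 15+0=15, 15+1=16, 15+5=3, 15+16=14
A + B = {3, 4, 5, 6, 7, 8, 9, 10, 11, 12, 14, 15, 16}, so |A + B| = 13.
Verify: 13 ≥ 8? Yes ✓.

CD lower bound = 8, actual |A + B| = 13.


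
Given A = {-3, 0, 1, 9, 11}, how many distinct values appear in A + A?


A + A = {a + a' : a, a' ∈ A}; |A| = 5.
General bounds: 2|A| - 1 ≤ |A + A| ≤ |A|(|A|+1)/2, i.e. 9 ≤ |A + A| ≤ 15.
Lower bound 2|A|-1 is attained iff A is an arithmetic progression.
Enumerate sums a + a' for a ≤ a' (symmetric, so this suffices):
a = -3: -3+-3=-6, -3+0=-3, -3+1=-2, -3+9=6, -3+11=8
a = 0: 0+0=0, 0+1=1, 0+9=9, 0+11=11
a = 1: 1+1=2, 1+9=10, 1+11=12
a = 9: 9+9=18, 9+11=20
a = 11: 11+11=22
Distinct sums: {-6, -3, -2, 0, 1, 2, 6, 8, 9, 10, 11, 12, 18, 20, 22}
|A + A| = 15

|A + A| = 15


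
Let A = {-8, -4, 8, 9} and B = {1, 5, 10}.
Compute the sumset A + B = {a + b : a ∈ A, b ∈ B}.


A + B = {a + b : a ∈ A, b ∈ B}.
Enumerate all |A|·|B| = 4·3 = 12 pairs (a, b) and collect distinct sums.
a = -8: -8+1=-7, -8+5=-3, -8+10=2
a = -4: -4+1=-3, -4+5=1, -4+10=6
a = 8: 8+1=9, 8+5=13, 8+10=18
a = 9: 9+1=10, 9+5=14, 9+10=19
Collecting distinct sums: A + B = {-7, -3, 1, 2, 6, 9, 10, 13, 14, 18, 19}
|A + B| = 11

A + B = {-7, -3, 1, 2, 6, 9, 10, 13, 14, 18, 19}


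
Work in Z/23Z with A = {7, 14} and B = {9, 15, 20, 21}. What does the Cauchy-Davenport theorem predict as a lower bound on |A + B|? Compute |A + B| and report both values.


Cauchy-Davenport: |A + B| ≥ min(p, |A| + |B| - 1) for A, B nonempty in Z/pZ.
|A| = 2, |B| = 4, p = 23.
CD lower bound = min(23, 2 + 4 - 1) = min(23, 5) = 5.
Compute A + B mod 23 directly:
a = 7: 7+9=16, 7+15=22, 7+20=4, 7+21=5
a = 14: 14+9=0, 14+15=6, 14+20=11, 14+21=12
A + B = {0, 4, 5, 6, 11, 12, 16, 22}, so |A + B| = 8.
Verify: 8 ≥ 5? Yes ✓.

CD lower bound = 5, actual |A + B| = 8.


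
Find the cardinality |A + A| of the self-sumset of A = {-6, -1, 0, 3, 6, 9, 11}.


A + A = {a + a' : a, a' ∈ A}; |A| = 7.
General bounds: 2|A| - 1 ≤ |A + A| ≤ |A|(|A|+1)/2, i.e. 13 ≤ |A + A| ≤ 28.
Lower bound 2|A|-1 is attained iff A is an arithmetic progression.
Enumerate sums a + a' for a ≤ a' (symmetric, so this suffices):
a = -6: -6+-6=-12, -6+-1=-7, -6+0=-6, -6+3=-3, -6+6=0, -6+9=3, -6+11=5
a = -1: -1+-1=-2, -1+0=-1, -1+3=2, -1+6=5, -1+9=8, -1+11=10
a = 0: 0+0=0, 0+3=3, 0+6=6, 0+9=9, 0+11=11
a = 3: 3+3=6, 3+6=9, 3+9=12, 3+11=14
a = 6: 6+6=12, 6+9=15, 6+11=17
a = 9: 9+9=18, 9+11=20
a = 11: 11+11=22
Distinct sums: {-12, -7, -6, -3, -2, -1, 0, 2, 3, 5, 6, 8, 9, 10, 11, 12, 14, 15, 17, 18, 20, 22}
|A + A| = 22

|A + A| = 22


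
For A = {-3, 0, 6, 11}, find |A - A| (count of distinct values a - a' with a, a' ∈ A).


A - A = {a - a' : a, a' ∈ A}; |A| = 4.
Bounds: 2|A|-1 ≤ |A - A| ≤ |A|² - |A| + 1, i.e. 7 ≤ |A - A| ≤ 13.
Note: 0 ∈ A - A always (from a - a). The set is symmetric: if d ∈ A - A then -d ∈ A - A.
Enumerate nonzero differences d = a - a' with a > a' (then include -d):
Positive differences: {3, 5, 6, 9, 11, 14}
Full difference set: {0} ∪ (positive diffs) ∪ (negative diffs).
|A - A| = 1 + 2·6 = 13 (matches direct enumeration: 13).

|A - A| = 13


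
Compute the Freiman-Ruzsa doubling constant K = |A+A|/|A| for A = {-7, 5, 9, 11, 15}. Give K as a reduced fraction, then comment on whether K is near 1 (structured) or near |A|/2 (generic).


|A| = 5.
Compute A + A by enumerating all 25 pairs.
A + A = {-14, -2, 2, 4, 8, 10, 14, 16, 18, 20, 22, 24, 26, 30}, so |A + A| = 14.
K = |A + A| / |A| = 14/5 (already in lowest terms) ≈ 2.8000.
Reference: AP of size 5 gives K = 9/5 ≈ 1.8000; a fully generic set of size 5 gives K ≈ 3.0000.

|A| = 5, |A + A| = 14, K = 14/5.


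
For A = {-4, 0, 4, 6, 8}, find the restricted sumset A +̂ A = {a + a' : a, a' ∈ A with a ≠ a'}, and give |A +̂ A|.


Restricted sumset: A +̂ A = {a + a' : a ∈ A, a' ∈ A, a ≠ a'}.
Equivalently, take A + A and drop any sum 2a that is achievable ONLY as a + a for a ∈ A (i.e. sums representable only with equal summands).
Enumerate pairs (a, a') with a < a' (symmetric, so each unordered pair gives one sum; this covers all a ≠ a'):
  -4 + 0 = -4
  -4 + 4 = 0
  -4 + 6 = 2
  -4 + 8 = 4
  0 + 4 = 4
  0 + 6 = 6
  0 + 8 = 8
  4 + 6 = 10
  4 + 8 = 12
  6 + 8 = 14
Collected distinct sums: {-4, 0, 2, 4, 6, 8, 10, 12, 14}
|A +̂ A| = 9
(Reference bound: |A +̂ A| ≥ 2|A| - 3 for |A| ≥ 2, with |A| = 5 giving ≥ 7.)

|A +̂ A| = 9


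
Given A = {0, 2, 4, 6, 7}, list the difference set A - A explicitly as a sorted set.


A - A = {a - a' : a, a' ∈ A}.
Compute a - a' for each ordered pair (a, a'):
a = 0: 0-0=0, 0-2=-2, 0-4=-4, 0-6=-6, 0-7=-7
a = 2: 2-0=2, 2-2=0, 2-4=-2, 2-6=-4, 2-7=-5
a = 4: 4-0=4, 4-2=2, 4-4=0, 4-6=-2, 4-7=-3
a = 6: 6-0=6, 6-2=4, 6-4=2, 6-6=0, 6-7=-1
a = 7: 7-0=7, 7-2=5, 7-4=3, 7-6=1, 7-7=0
Collecting distinct values (and noting 0 appears from a-a):
A - A = {-7, -6, -5, -4, -3, -2, -1, 0, 1, 2, 3, 4, 5, 6, 7}
|A - A| = 15

A - A = {-7, -6, -5, -4, -3, -2, -1, 0, 1, 2, 3, 4, 5, 6, 7}


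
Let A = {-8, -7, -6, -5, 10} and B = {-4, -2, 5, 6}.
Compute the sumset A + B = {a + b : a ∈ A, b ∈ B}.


A + B = {a + b : a ∈ A, b ∈ B}.
Enumerate all |A|·|B| = 5·4 = 20 pairs (a, b) and collect distinct sums.
a = -8: -8+-4=-12, -8+-2=-10, -8+5=-3, -8+6=-2
a = -7: -7+-4=-11, -7+-2=-9, -7+5=-2, -7+6=-1
a = -6: -6+-4=-10, -6+-2=-8, -6+5=-1, -6+6=0
a = -5: -5+-4=-9, -5+-2=-7, -5+5=0, -5+6=1
a = 10: 10+-4=6, 10+-2=8, 10+5=15, 10+6=16
Collecting distinct sums: A + B = {-12, -11, -10, -9, -8, -7, -3, -2, -1, 0, 1, 6, 8, 15, 16}
|A + B| = 15

A + B = {-12, -11, -10, -9, -8, -7, -3, -2, -1, 0, 1, 6, 8, 15, 16}


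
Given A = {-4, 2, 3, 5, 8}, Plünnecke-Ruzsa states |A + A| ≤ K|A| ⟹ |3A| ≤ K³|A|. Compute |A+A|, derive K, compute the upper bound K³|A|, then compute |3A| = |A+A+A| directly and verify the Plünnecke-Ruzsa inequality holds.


|A| = 5.
Step 1: Compute A + A by enumerating all 25 pairs.
A + A = {-8, -2, -1, 1, 4, 5, 6, 7, 8, 10, 11, 13, 16}, so |A + A| = 13.
Step 2: Doubling constant K = |A + A|/|A| = 13/5 = 13/5 ≈ 2.6000.
Step 3: Plünnecke-Ruzsa gives |3A| ≤ K³·|A| = (2.6000)³ · 5 ≈ 87.8800.
Step 4: Compute 3A = A + A + A directly by enumerating all triples (a,b,c) ∈ A³; |3A| = 24.
Step 5: Check 24 ≤ 87.8800? Yes ✓.

K = 13/5, Plünnecke-Ruzsa bound K³|A| ≈ 87.8800, |3A| = 24, inequality holds.


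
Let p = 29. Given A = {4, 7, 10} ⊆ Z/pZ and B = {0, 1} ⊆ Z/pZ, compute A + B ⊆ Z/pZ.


Work in Z/29Z: reduce every sum a + b modulo 29.
Enumerate all 6 pairs:
a = 4: 4+0=4, 4+1=5
a = 7: 7+0=7, 7+1=8
a = 10: 10+0=10, 10+1=11
Distinct residues collected: {4, 5, 7, 8, 10, 11}
|A + B| = 6 (out of 29 total residues).

A + B = {4, 5, 7, 8, 10, 11}


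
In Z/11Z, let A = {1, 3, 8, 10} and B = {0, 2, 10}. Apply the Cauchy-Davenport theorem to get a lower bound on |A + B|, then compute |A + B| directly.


Cauchy-Davenport: |A + B| ≥ min(p, |A| + |B| - 1) for A, B nonempty in Z/pZ.
|A| = 4, |B| = 3, p = 11.
CD lower bound = min(11, 4 + 3 - 1) = min(11, 6) = 6.
Compute A + B mod 11 directly:
a = 1: 1+0=1, 1+2=3, 1+10=0
a = 3: 3+0=3, 3+2=5, 3+10=2
a = 8: 8+0=8, 8+2=10, 8+10=7
a = 10: 10+0=10, 10+2=1, 10+10=9
A + B = {0, 1, 2, 3, 5, 7, 8, 9, 10}, so |A + B| = 9.
Verify: 9 ≥ 6? Yes ✓.

CD lower bound = 6, actual |A + B| = 9.


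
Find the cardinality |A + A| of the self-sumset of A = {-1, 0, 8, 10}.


A + A = {a + a' : a, a' ∈ A}; |A| = 4.
General bounds: 2|A| - 1 ≤ |A + A| ≤ |A|(|A|+1)/2, i.e. 7 ≤ |A + A| ≤ 10.
Lower bound 2|A|-1 is attained iff A is an arithmetic progression.
Enumerate sums a + a' for a ≤ a' (symmetric, so this suffices):
a = -1: -1+-1=-2, -1+0=-1, -1+8=7, -1+10=9
a = 0: 0+0=0, 0+8=8, 0+10=10
a = 8: 8+8=16, 8+10=18
a = 10: 10+10=20
Distinct sums: {-2, -1, 0, 7, 8, 9, 10, 16, 18, 20}
|A + A| = 10

|A + A| = 10


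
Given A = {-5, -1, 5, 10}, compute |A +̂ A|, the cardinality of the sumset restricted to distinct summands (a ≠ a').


Restricted sumset: A +̂ A = {a + a' : a ∈ A, a' ∈ A, a ≠ a'}.
Equivalently, take A + A and drop any sum 2a that is achievable ONLY as a + a for a ∈ A (i.e. sums representable only with equal summands).
Enumerate pairs (a, a') with a < a' (symmetric, so each unordered pair gives one sum; this covers all a ≠ a'):
  -5 + -1 = -6
  -5 + 5 = 0
  -5 + 10 = 5
  -1 + 5 = 4
  -1 + 10 = 9
  5 + 10 = 15
Collected distinct sums: {-6, 0, 4, 5, 9, 15}
|A +̂ A| = 6
(Reference bound: |A +̂ A| ≥ 2|A| - 3 for |A| ≥ 2, with |A| = 4 giving ≥ 5.)

|A +̂ A| = 6


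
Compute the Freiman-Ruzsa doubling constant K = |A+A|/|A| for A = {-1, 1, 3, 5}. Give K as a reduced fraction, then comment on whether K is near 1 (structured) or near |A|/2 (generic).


|A| = 4.
Compute A + A by enumerating all 16 pairs.
A + A = {-2, 0, 2, 4, 6, 8, 10}, so |A + A| = 7.
K = |A + A| / |A| = 7/4 (already in lowest terms) ≈ 1.7500.
Reference: AP of size 4 gives K = 7/4 ≈ 1.7500; a fully generic set of size 4 gives K ≈ 2.5000.

|A| = 4, |A + A| = 7, K = 7/4.


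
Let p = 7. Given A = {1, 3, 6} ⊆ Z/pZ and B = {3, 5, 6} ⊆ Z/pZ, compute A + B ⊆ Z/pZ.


Work in Z/7Z: reduce every sum a + b modulo 7.
Enumerate all 9 pairs:
a = 1: 1+3=4, 1+5=6, 1+6=0
a = 3: 3+3=6, 3+5=1, 3+6=2
a = 6: 6+3=2, 6+5=4, 6+6=5
Distinct residues collected: {0, 1, 2, 4, 5, 6}
|A + B| = 6 (out of 7 total residues).

A + B = {0, 1, 2, 4, 5, 6}


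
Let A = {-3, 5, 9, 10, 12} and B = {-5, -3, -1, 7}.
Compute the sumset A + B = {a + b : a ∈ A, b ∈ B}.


A + B = {a + b : a ∈ A, b ∈ B}.
Enumerate all |A|·|B| = 5·4 = 20 pairs (a, b) and collect distinct sums.
a = -3: -3+-5=-8, -3+-3=-6, -3+-1=-4, -3+7=4
a = 5: 5+-5=0, 5+-3=2, 5+-1=4, 5+7=12
a = 9: 9+-5=4, 9+-3=6, 9+-1=8, 9+7=16
a = 10: 10+-5=5, 10+-3=7, 10+-1=9, 10+7=17
a = 12: 12+-5=7, 12+-3=9, 12+-1=11, 12+7=19
Collecting distinct sums: A + B = {-8, -6, -4, 0, 2, 4, 5, 6, 7, 8, 9, 11, 12, 16, 17, 19}
|A + B| = 16

A + B = {-8, -6, -4, 0, 2, 4, 5, 6, 7, 8, 9, 11, 12, 16, 17, 19}


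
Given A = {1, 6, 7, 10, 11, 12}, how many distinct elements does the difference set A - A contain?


A - A = {a - a' : a, a' ∈ A}; |A| = 6.
Bounds: 2|A|-1 ≤ |A - A| ≤ |A|² - |A| + 1, i.e. 11 ≤ |A - A| ≤ 31.
Note: 0 ∈ A - A always (from a - a). The set is symmetric: if d ∈ A - A then -d ∈ A - A.
Enumerate nonzero differences d = a - a' with a > a' (then include -d):
Positive differences: {1, 2, 3, 4, 5, 6, 9, 10, 11}
Full difference set: {0} ∪ (positive diffs) ∪ (negative diffs).
|A - A| = 1 + 2·9 = 19 (matches direct enumeration: 19).

|A - A| = 19


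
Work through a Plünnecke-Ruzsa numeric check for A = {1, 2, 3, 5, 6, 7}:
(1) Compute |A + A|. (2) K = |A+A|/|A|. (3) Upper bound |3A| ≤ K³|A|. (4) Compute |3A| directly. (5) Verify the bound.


|A| = 6.
Step 1: Compute A + A by enumerating all 36 pairs.
A + A = {2, 3, 4, 5, 6, 7, 8, 9, 10, 11, 12, 13, 14}, so |A + A| = 13.
Step 2: Doubling constant K = |A + A|/|A| = 13/6 = 13/6 ≈ 2.1667.
Step 3: Plünnecke-Ruzsa gives |3A| ≤ K³·|A| = (2.1667)³ · 6 ≈ 61.0278.
Step 4: Compute 3A = A + A + A directly by enumerating all triples (a,b,c) ∈ A³; |3A| = 19.
Step 5: Check 19 ≤ 61.0278? Yes ✓.

K = 13/6, Plünnecke-Ruzsa bound K³|A| ≈ 61.0278, |3A| = 19, inequality holds.


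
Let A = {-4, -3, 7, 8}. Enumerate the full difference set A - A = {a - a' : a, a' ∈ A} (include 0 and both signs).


A - A = {a - a' : a, a' ∈ A}.
Compute a - a' for each ordered pair (a, a'):
a = -4: -4--4=0, -4--3=-1, -4-7=-11, -4-8=-12
a = -3: -3--4=1, -3--3=0, -3-7=-10, -3-8=-11
a = 7: 7--4=11, 7--3=10, 7-7=0, 7-8=-1
a = 8: 8--4=12, 8--3=11, 8-7=1, 8-8=0
Collecting distinct values (and noting 0 appears from a-a):
A - A = {-12, -11, -10, -1, 0, 1, 10, 11, 12}
|A - A| = 9

A - A = {-12, -11, -10, -1, 0, 1, 10, 11, 12}


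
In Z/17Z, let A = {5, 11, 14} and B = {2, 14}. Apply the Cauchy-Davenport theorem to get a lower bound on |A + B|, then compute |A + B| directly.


Cauchy-Davenport: |A + B| ≥ min(p, |A| + |B| - 1) for A, B nonempty in Z/pZ.
|A| = 3, |B| = 2, p = 17.
CD lower bound = min(17, 3 + 2 - 1) = min(17, 4) = 4.
Compute A + B mod 17 directly:
a = 5: 5+2=7, 5+14=2
a = 11: 11+2=13, 11+14=8
a = 14: 14+2=16, 14+14=11
A + B = {2, 7, 8, 11, 13, 16}, so |A + B| = 6.
Verify: 6 ≥ 4? Yes ✓.

CD lower bound = 4, actual |A + B| = 6.


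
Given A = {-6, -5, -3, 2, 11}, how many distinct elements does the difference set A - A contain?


A - A = {a - a' : a, a' ∈ A}; |A| = 5.
Bounds: 2|A|-1 ≤ |A - A| ≤ |A|² - |A| + 1, i.e. 9 ≤ |A - A| ≤ 21.
Note: 0 ∈ A - A always (from a - a). The set is symmetric: if d ∈ A - A then -d ∈ A - A.
Enumerate nonzero differences d = a - a' with a > a' (then include -d):
Positive differences: {1, 2, 3, 5, 7, 8, 9, 14, 16, 17}
Full difference set: {0} ∪ (positive diffs) ∪ (negative diffs).
|A - A| = 1 + 2·10 = 21 (matches direct enumeration: 21).

|A - A| = 21


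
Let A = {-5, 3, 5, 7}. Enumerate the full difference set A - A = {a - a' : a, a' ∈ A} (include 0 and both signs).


A - A = {a - a' : a, a' ∈ A}.
Compute a - a' for each ordered pair (a, a'):
a = -5: -5--5=0, -5-3=-8, -5-5=-10, -5-7=-12
a = 3: 3--5=8, 3-3=0, 3-5=-2, 3-7=-4
a = 5: 5--5=10, 5-3=2, 5-5=0, 5-7=-2
a = 7: 7--5=12, 7-3=4, 7-5=2, 7-7=0
Collecting distinct values (and noting 0 appears from a-a):
A - A = {-12, -10, -8, -4, -2, 0, 2, 4, 8, 10, 12}
|A - A| = 11

A - A = {-12, -10, -8, -4, -2, 0, 2, 4, 8, 10, 12}


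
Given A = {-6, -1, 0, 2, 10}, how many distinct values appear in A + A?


A + A = {a + a' : a, a' ∈ A}; |A| = 5.
General bounds: 2|A| - 1 ≤ |A + A| ≤ |A|(|A|+1)/2, i.e. 9 ≤ |A + A| ≤ 15.
Lower bound 2|A|-1 is attained iff A is an arithmetic progression.
Enumerate sums a + a' for a ≤ a' (symmetric, so this suffices):
a = -6: -6+-6=-12, -6+-1=-7, -6+0=-6, -6+2=-4, -6+10=4
a = -1: -1+-1=-2, -1+0=-1, -1+2=1, -1+10=9
a = 0: 0+0=0, 0+2=2, 0+10=10
a = 2: 2+2=4, 2+10=12
a = 10: 10+10=20
Distinct sums: {-12, -7, -6, -4, -2, -1, 0, 1, 2, 4, 9, 10, 12, 20}
|A + A| = 14

|A + A| = 14


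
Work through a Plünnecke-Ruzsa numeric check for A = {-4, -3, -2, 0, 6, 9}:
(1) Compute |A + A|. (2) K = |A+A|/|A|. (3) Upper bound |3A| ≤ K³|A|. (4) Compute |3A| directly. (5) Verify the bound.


|A| = 6.
Step 1: Compute A + A by enumerating all 36 pairs.
A + A = {-8, -7, -6, -5, -4, -3, -2, 0, 2, 3, 4, 5, 6, 7, 9, 12, 15, 18}, so |A + A| = 18.
Step 2: Doubling constant K = |A + A|/|A| = 18/6 = 18/6 ≈ 3.0000.
Step 3: Plünnecke-Ruzsa gives |3A| ≤ K³·|A| = (3.0000)³ · 6 ≈ 162.0000.
Step 4: Compute 3A = A + A + A directly by enumerating all triples (a,b,c) ∈ A³; |3A| = 33.
Step 5: Check 33 ≤ 162.0000? Yes ✓.

K = 18/6, Plünnecke-Ruzsa bound K³|A| ≈ 162.0000, |3A| = 33, inequality holds.


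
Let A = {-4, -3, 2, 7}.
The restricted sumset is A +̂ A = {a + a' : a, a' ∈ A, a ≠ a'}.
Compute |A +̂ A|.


Restricted sumset: A +̂ A = {a + a' : a ∈ A, a' ∈ A, a ≠ a'}.
Equivalently, take A + A and drop any sum 2a that is achievable ONLY as a + a for a ∈ A (i.e. sums representable only with equal summands).
Enumerate pairs (a, a') with a < a' (symmetric, so each unordered pair gives one sum; this covers all a ≠ a'):
  -4 + -3 = -7
  -4 + 2 = -2
  -4 + 7 = 3
  -3 + 2 = -1
  -3 + 7 = 4
  2 + 7 = 9
Collected distinct sums: {-7, -2, -1, 3, 4, 9}
|A +̂ A| = 6
(Reference bound: |A +̂ A| ≥ 2|A| - 3 for |A| ≥ 2, with |A| = 4 giving ≥ 5.)

|A +̂ A| = 6


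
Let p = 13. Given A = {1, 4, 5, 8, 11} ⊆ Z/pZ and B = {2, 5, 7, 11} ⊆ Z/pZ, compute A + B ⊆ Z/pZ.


Work in Z/13Z: reduce every sum a + b modulo 13.
Enumerate all 20 pairs:
a = 1: 1+2=3, 1+5=6, 1+7=8, 1+11=12
a = 4: 4+2=6, 4+5=9, 4+7=11, 4+11=2
a = 5: 5+2=7, 5+5=10, 5+7=12, 5+11=3
a = 8: 8+2=10, 8+5=0, 8+7=2, 8+11=6
a = 11: 11+2=0, 11+5=3, 11+7=5, 11+11=9
Distinct residues collected: {0, 2, 3, 5, 6, 7, 8, 9, 10, 11, 12}
|A + B| = 11 (out of 13 total residues).

A + B = {0, 2, 3, 5, 6, 7, 8, 9, 10, 11, 12}


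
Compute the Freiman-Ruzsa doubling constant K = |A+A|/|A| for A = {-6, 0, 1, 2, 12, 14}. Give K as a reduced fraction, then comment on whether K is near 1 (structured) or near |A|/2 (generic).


|A| = 6.
Compute A + A by enumerating all 36 pairs.
A + A = {-12, -6, -5, -4, 0, 1, 2, 3, 4, 6, 8, 12, 13, 14, 15, 16, 24, 26, 28}, so |A + A| = 19.
K = |A + A| / |A| = 19/6 (already in lowest terms) ≈ 3.1667.
Reference: AP of size 6 gives K = 11/6 ≈ 1.8333; a fully generic set of size 6 gives K ≈ 3.5000.

|A| = 6, |A + A| = 19, K = 19/6.


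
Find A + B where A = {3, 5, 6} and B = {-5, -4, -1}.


A + B = {a + b : a ∈ A, b ∈ B}.
Enumerate all |A|·|B| = 3·3 = 9 pairs (a, b) and collect distinct sums.
a = 3: 3+-5=-2, 3+-4=-1, 3+-1=2
a = 5: 5+-5=0, 5+-4=1, 5+-1=4
a = 6: 6+-5=1, 6+-4=2, 6+-1=5
Collecting distinct sums: A + B = {-2, -1, 0, 1, 2, 4, 5}
|A + B| = 7

A + B = {-2, -1, 0, 1, 2, 4, 5}


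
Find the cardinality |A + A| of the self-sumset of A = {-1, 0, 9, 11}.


A + A = {a + a' : a, a' ∈ A}; |A| = 4.
General bounds: 2|A| - 1 ≤ |A + A| ≤ |A|(|A|+1)/2, i.e. 7 ≤ |A + A| ≤ 10.
Lower bound 2|A|-1 is attained iff A is an arithmetic progression.
Enumerate sums a + a' for a ≤ a' (symmetric, so this suffices):
a = -1: -1+-1=-2, -1+0=-1, -1+9=8, -1+11=10
a = 0: 0+0=0, 0+9=9, 0+11=11
a = 9: 9+9=18, 9+11=20
a = 11: 11+11=22
Distinct sums: {-2, -1, 0, 8, 9, 10, 11, 18, 20, 22}
|A + A| = 10

|A + A| = 10


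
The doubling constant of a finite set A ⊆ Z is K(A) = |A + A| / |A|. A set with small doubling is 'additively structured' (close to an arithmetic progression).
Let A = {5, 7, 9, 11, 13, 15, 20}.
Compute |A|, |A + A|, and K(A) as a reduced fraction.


|A| = 7.
Compute A + A by enumerating all 49 pairs.
A + A = {10, 12, 14, 16, 18, 20, 22, 24, 25, 26, 27, 28, 29, 30, 31, 33, 35, 40}, so |A + A| = 18.
K = |A + A| / |A| = 18/7 (already in lowest terms) ≈ 2.5714.
Reference: AP of size 7 gives K = 13/7 ≈ 1.8571; a fully generic set of size 7 gives K ≈ 4.0000.

|A| = 7, |A + A| = 18, K = 18/7.


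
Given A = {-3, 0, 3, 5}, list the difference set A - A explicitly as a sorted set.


A - A = {a - a' : a, a' ∈ A}.
Compute a - a' for each ordered pair (a, a'):
a = -3: -3--3=0, -3-0=-3, -3-3=-6, -3-5=-8
a = 0: 0--3=3, 0-0=0, 0-3=-3, 0-5=-5
a = 3: 3--3=6, 3-0=3, 3-3=0, 3-5=-2
a = 5: 5--3=8, 5-0=5, 5-3=2, 5-5=0
Collecting distinct values (and noting 0 appears from a-a):
A - A = {-8, -6, -5, -3, -2, 0, 2, 3, 5, 6, 8}
|A - A| = 11

A - A = {-8, -6, -5, -3, -2, 0, 2, 3, 5, 6, 8}


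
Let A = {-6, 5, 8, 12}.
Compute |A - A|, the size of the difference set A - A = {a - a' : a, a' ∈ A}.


A - A = {a - a' : a, a' ∈ A}; |A| = 4.
Bounds: 2|A|-1 ≤ |A - A| ≤ |A|² - |A| + 1, i.e. 7 ≤ |A - A| ≤ 13.
Note: 0 ∈ A - A always (from a - a). The set is symmetric: if d ∈ A - A then -d ∈ A - A.
Enumerate nonzero differences d = a - a' with a > a' (then include -d):
Positive differences: {3, 4, 7, 11, 14, 18}
Full difference set: {0} ∪ (positive diffs) ∪ (negative diffs).
|A - A| = 1 + 2·6 = 13 (matches direct enumeration: 13).

|A - A| = 13


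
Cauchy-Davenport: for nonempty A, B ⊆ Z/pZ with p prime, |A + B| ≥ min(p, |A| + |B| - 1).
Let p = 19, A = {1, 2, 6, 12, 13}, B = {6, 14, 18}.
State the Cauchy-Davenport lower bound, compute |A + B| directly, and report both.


Cauchy-Davenport: |A + B| ≥ min(p, |A| + |B| - 1) for A, B nonempty in Z/pZ.
|A| = 5, |B| = 3, p = 19.
CD lower bound = min(19, 5 + 3 - 1) = min(19, 7) = 7.
Compute A + B mod 19 directly:
a = 1: 1+6=7, 1+14=15, 1+18=0
a = 2: 2+6=8, 2+14=16, 2+18=1
a = 6: 6+6=12, 6+14=1, 6+18=5
a = 12: 12+6=18, 12+14=7, 12+18=11
a = 13: 13+6=0, 13+14=8, 13+18=12
A + B = {0, 1, 5, 7, 8, 11, 12, 15, 16, 18}, so |A + B| = 10.
Verify: 10 ≥ 7? Yes ✓.

CD lower bound = 7, actual |A + B| = 10.


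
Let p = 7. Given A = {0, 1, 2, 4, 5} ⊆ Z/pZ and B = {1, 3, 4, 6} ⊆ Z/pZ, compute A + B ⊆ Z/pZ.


Work in Z/7Z: reduce every sum a + b modulo 7.
Enumerate all 20 pairs:
a = 0: 0+1=1, 0+3=3, 0+4=4, 0+6=6
a = 1: 1+1=2, 1+3=4, 1+4=5, 1+6=0
a = 2: 2+1=3, 2+3=5, 2+4=6, 2+6=1
a = 4: 4+1=5, 4+3=0, 4+4=1, 4+6=3
a = 5: 5+1=6, 5+3=1, 5+4=2, 5+6=4
Distinct residues collected: {0, 1, 2, 3, 4, 5, 6}
|A + B| = 7 (out of 7 total residues).

A + B = {0, 1, 2, 3, 4, 5, 6}


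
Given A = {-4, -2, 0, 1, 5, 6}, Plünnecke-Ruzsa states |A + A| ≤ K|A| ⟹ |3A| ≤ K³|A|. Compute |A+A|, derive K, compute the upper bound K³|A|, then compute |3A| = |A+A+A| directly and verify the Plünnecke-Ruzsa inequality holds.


|A| = 6.
Step 1: Compute A + A by enumerating all 36 pairs.
A + A = {-8, -6, -4, -3, -2, -1, 0, 1, 2, 3, 4, 5, 6, 7, 10, 11, 12}, so |A + A| = 17.
Step 2: Doubling constant K = |A + A|/|A| = 17/6 = 17/6 ≈ 2.8333.
Step 3: Plünnecke-Ruzsa gives |3A| ≤ K³·|A| = (2.8333)³ · 6 ≈ 136.4722.
Step 4: Compute 3A = A + A + A directly by enumerating all triples (a,b,c) ∈ A³; |3A| = 28.
Step 5: Check 28 ≤ 136.4722? Yes ✓.

K = 17/6, Plünnecke-Ruzsa bound K³|A| ≈ 136.4722, |3A| = 28, inequality holds.


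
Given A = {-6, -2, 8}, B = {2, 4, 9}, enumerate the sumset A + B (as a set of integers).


A + B = {a + b : a ∈ A, b ∈ B}.
Enumerate all |A|·|B| = 3·3 = 9 pairs (a, b) and collect distinct sums.
a = -6: -6+2=-4, -6+4=-2, -6+9=3
a = -2: -2+2=0, -2+4=2, -2+9=7
a = 8: 8+2=10, 8+4=12, 8+9=17
Collecting distinct sums: A + B = {-4, -2, 0, 2, 3, 7, 10, 12, 17}
|A + B| = 9

A + B = {-4, -2, 0, 2, 3, 7, 10, 12, 17}


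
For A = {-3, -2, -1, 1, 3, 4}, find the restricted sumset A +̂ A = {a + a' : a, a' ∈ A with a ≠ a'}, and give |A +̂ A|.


Restricted sumset: A +̂ A = {a + a' : a ∈ A, a' ∈ A, a ≠ a'}.
Equivalently, take A + A and drop any sum 2a that is achievable ONLY as a + a for a ∈ A (i.e. sums representable only with equal summands).
Enumerate pairs (a, a') with a < a' (symmetric, so each unordered pair gives one sum; this covers all a ≠ a'):
  -3 + -2 = -5
  -3 + -1 = -4
  -3 + 1 = -2
  -3 + 3 = 0
  -3 + 4 = 1
  -2 + -1 = -3
  -2 + 1 = -1
  -2 + 3 = 1
  -2 + 4 = 2
  -1 + 1 = 0
  -1 + 3 = 2
  -1 + 4 = 3
  1 + 3 = 4
  1 + 4 = 5
  3 + 4 = 7
Collected distinct sums: {-5, -4, -3, -2, -1, 0, 1, 2, 3, 4, 5, 7}
|A +̂ A| = 12
(Reference bound: |A +̂ A| ≥ 2|A| - 3 for |A| ≥ 2, with |A| = 6 giving ≥ 9.)

|A +̂ A| = 12


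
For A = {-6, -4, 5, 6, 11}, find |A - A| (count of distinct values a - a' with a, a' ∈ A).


A - A = {a - a' : a, a' ∈ A}; |A| = 5.
Bounds: 2|A|-1 ≤ |A - A| ≤ |A|² - |A| + 1, i.e. 9 ≤ |A - A| ≤ 21.
Note: 0 ∈ A - A always (from a - a). The set is symmetric: if d ∈ A - A then -d ∈ A - A.
Enumerate nonzero differences d = a - a' with a > a' (then include -d):
Positive differences: {1, 2, 5, 6, 9, 10, 11, 12, 15, 17}
Full difference set: {0} ∪ (positive diffs) ∪ (negative diffs).
|A - A| = 1 + 2·10 = 21 (matches direct enumeration: 21).

|A - A| = 21


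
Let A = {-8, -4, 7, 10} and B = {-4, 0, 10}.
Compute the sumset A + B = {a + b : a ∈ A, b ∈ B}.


A + B = {a + b : a ∈ A, b ∈ B}.
Enumerate all |A|·|B| = 4·3 = 12 pairs (a, b) and collect distinct sums.
a = -8: -8+-4=-12, -8+0=-8, -8+10=2
a = -4: -4+-4=-8, -4+0=-4, -4+10=6
a = 7: 7+-4=3, 7+0=7, 7+10=17
a = 10: 10+-4=6, 10+0=10, 10+10=20
Collecting distinct sums: A + B = {-12, -8, -4, 2, 3, 6, 7, 10, 17, 20}
|A + B| = 10

A + B = {-12, -8, -4, 2, 3, 6, 7, 10, 17, 20}


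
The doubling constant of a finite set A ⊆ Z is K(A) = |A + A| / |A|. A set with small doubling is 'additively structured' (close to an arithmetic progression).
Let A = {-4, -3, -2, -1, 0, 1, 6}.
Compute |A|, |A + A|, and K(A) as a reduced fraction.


|A| = 7.
Compute A + A by enumerating all 49 pairs.
A + A = {-8, -7, -6, -5, -4, -3, -2, -1, 0, 1, 2, 3, 4, 5, 6, 7, 12}, so |A + A| = 17.
K = |A + A| / |A| = 17/7 (already in lowest terms) ≈ 2.4286.
Reference: AP of size 7 gives K = 13/7 ≈ 1.8571; a fully generic set of size 7 gives K ≈ 4.0000.

|A| = 7, |A + A| = 17, K = 17/7.


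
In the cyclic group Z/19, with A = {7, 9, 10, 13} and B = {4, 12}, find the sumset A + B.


Work in Z/19Z: reduce every sum a + b modulo 19.
Enumerate all 8 pairs:
a = 7: 7+4=11, 7+12=0
a = 9: 9+4=13, 9+12=2
a = 10: 10+4=14, 10+12=3
a = 13: 13+4=17, 13+12=6
Distinct residues collected: {0, 2, 3, 6, 11, 13, 14, 17}
|A + B| = 8 (out of 19 total residues).

A + B = {0, 2, 3, 6, 11, 13, 14, 17}


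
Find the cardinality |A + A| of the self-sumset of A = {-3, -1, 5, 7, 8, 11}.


A + A = {a + a' : a, a' ∈ A}; |A| = 6.
General bounds: 2|A| - 1 ≤ |A + A| ≤ |A|(|A|+1)/2, i.e. 11 ≤ |A + A| ≤ 21.
Lower bound 2|A|-1 is attained iff A is an arithmetic progression.
Enumerate sums a + a' for a ≤ a' (symmetric, so this suffices):
a = -3: -3+-3=-6, -3+-1=-4, -3+5=2, -3+7=4, -3+8=5, -3+11=8
a = -1: -1+-1=-2, -1+5=4, -1+7=6, -1+8=7, -1+11=10
a = 5: 5+5=10, 5+7=12, 5+8=13, 5+11=16
a = 7: 7+7=14, 7+8=15, 7+11=18
a = 8: 8+8=16, 8+11=19
a = 11: 11+11=22
Distinct sums: {-6, -4, -2, 2, 4, 5, 6, 7, 8, 10, 12, 13, 14, 15, 16, 18, 19, 22}
|A + A| = 18

|A + A| = 18


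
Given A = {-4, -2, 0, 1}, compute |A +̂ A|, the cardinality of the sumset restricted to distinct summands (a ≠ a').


Restricted sumset: A +̂ A = {a + a' : a ∈ A, a' ∈ A, a ≠ a'}.
Equivalently, take A + A and drop any sum 2a that is achievable ONLY as a + a for a ∈ A (i.e. sums representable only with equal summands).
Enumerate pairs (a, a') with a < a' (symmetric, so each unordered pair gives one sum; this covers all a ≠ a'):
  -4 + -2 = -6
  -4 + 0 = -4
  -4 + 1 = -3
  -2 + 0 = -2
  -2 + 1 = -1
  0 + 1 = 1
Collected distinct sums: {-6, -4, -3, -2, -1, 1}
|A +̂ A| = 6
(Reference bound: |A +̂ A| ≥ 2|A| - 3 for |A| ≥ 2, with |A| = 4 giving ≥ 5.)

|A +̂ A| = 6


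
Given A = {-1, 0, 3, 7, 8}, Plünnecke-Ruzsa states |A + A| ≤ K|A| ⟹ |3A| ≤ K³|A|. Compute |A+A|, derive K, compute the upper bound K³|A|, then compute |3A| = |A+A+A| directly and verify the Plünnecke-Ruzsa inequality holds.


|A| = 5.
Step 1: Compute A + A by enumerating all 25 pairs.
A + A = {-2, -1, 0, 2, 3, 6, 7, 8, 10, 11, 14, 15, 16}, so |A + A| = 13.
Step 2: Doubling constant K = |A + A|/|A| = 13/5 = 13/5 ≈ 2.6000.
Step 3: Plünnecke-Ruzsa gives |3A| ≤ K³·|A| = (2.6000)³ · 5 ≈ 87.8800.
Step 4: Compute 3A = A + A + A directly by enumerating all triples (a,b,c) ∈ A³; |3A| = 25.
Step 5: Check 25 ≤ 87.8800? Yes ✓.

K = 13/5, Plünnecke-Ruzsa bound K³|A| ≈ 87.8800, |3A| = 25, inequality holds.


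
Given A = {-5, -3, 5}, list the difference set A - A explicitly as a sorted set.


A - A = {a - a' : a, a' ∈ A}.
Compute a - a' for each ordered pair (a, a'):
a = -5: -5--5=0, -5--3=-2, -5-5=-10
a = -3: -3--5=2, -3--3=0, -3-5=-8
a = 5: 5--5=10, 5--3=8, 5-5=0
Collecting distinct values (and noting 0 appears from a-a):
A - A = {-10, -8, -2, 0, 2, 8, 10}
|A - A| = 7

A - A = {-10, -8, -2, 0, 2, 8, 10}


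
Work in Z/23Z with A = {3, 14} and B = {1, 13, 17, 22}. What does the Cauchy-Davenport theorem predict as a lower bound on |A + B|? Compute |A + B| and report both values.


Cauchy-Davenport: |A + B| ≥ min(p, |A| + |B| - 1) for A, B nonempty in Z/pZ.
|A| = 2, |B| = 4, p = 23.
CD lower bound = min(23, 2 + 4 - 1) = min(23, 5) = 5.
Compute A + B mod 23 directly:
a = 3: 3+1=4, 3+13=16, 3+17=20, 3+22=2
a = 14: 14+1=15, 14+13=4, 14+17=8, 14+22=13
A + B = {2, 4, 8, 13, 15, 16, 20}, so |A + B| = 7.
Verify: 7 ≥ 5? Yes ✓.

CD lower bound = 5, actual |A + B| = 7.


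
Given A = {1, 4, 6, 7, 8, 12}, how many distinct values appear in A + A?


A + A = {a + a' : a, a' ∈ A}; |A| = 6.
General bounds: 2|A| - 1 ≤ |A + A| ≤ |A|(|A|+1)/2, i.e. 11 ≤ |A + A| ≤ 21.
Lower bound 2|A|-1 is attained iff A is an arithmetic progression.
Enumerate sums a + a' for a ≤ a' (symmetric, so this suffices):
a = 1: 1+1=2, 1+4=5, 1+6=7, 1+7=8, 1+8=9, 1+12=13
a = 4: 4+4=8, 4+6=10, 4+7=11, 4+8=12, 4+12=16
a = 6: 6+6=12, 6+7=13, 6+8=14, 6+12=18
a = 7: 7+7=14, 7+8=15, 7+12=19
a = 8: 8+8=16, 8+12=20
a = 12: 12+12=24
Distinct sums: {2, 5, 7, 8, 9, 10, 11, 12, 13, 14, 15, 16, 18, 19, 20, 24}
|A + A| = 16

|A + A| = 16


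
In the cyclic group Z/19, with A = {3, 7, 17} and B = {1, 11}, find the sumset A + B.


Work in Z/19Z: reduce every sum a + b modulo 19.
Enumerate all 6 pairs:
a = 3: 3+1=4, 3+11=14
a = 7: 7+1=8, 7+11=18
a = 17: 17+1=18, 17+11=9
Distinct residues collected: {4, 8, 9, 14, 18}
|A + B| = 5 (out of 19 total residues).

A + B = {4, 8, 9, 14, 18}


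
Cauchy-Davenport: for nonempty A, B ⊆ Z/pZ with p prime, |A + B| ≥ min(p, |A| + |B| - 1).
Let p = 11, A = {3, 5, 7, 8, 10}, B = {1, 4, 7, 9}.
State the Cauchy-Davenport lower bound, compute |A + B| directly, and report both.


Cauchy-Davenport: |A + B| ≥ min(p, |A| + |B| - 1) for A, B nonempty in Z/pZ.
|A| = 5, |B| = 4, p = 11.
CD lower bound = min(11, 5 + 4 - 1) = min(11, 8) = 8.
Compute A + B mod 11 directly:
a = 3: 3+1=4, 3+4=7, 3+7=10, 3+9=1
a = 5: 5+1=6, 5+4=9, 5+7=1, 5+9=3
a = 7: 7+1=8, 7+4=0, 7+7=3, 7+9=5
a = 8: 8+1=9, 8+4=1, 8+7=4, 8+9=6
a = 10: 10+1=0, 10+4=3, 10+7=6, 10+9=8
A + B = {0, 1, 3, 4, 5, 6, 7, 8, 9, 10}, so |A + B| = 10.
Verify: 10 ≥ 8? Yes ✓.

CD lower bound = 8, actual |A + B| = 10.


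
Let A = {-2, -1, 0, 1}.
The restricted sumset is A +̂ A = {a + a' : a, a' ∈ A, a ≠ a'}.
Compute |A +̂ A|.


Restricted sumset: A +̂ A = {a + a' : a ∈ A, a' ∈ A, a ≠ a'}.
Equivalently, take A + A and drop any sum 2a that is achievable ONLY as a + a for a ∈ A (i.e. sums representable only with equal summands).
Enumerate pairs (a, a') with a < a' (symmetric, so each unordered pair gives one sum; this covers all a ≠ a'):
  -2 + -1 = -3
  -2 + 0 = -2
  -2 + 1 = -1
  -1 + 0 = -1
  -1 + 1 = 0
  0 + 1 = 1
Collected distinct sums: {-3, -2, -1, 0, 1}
|A +̂ A| = 5
(Reference bound: |A +̂ A| ≥ 2|A| - 3 for |A| ≥ 2, with |A| = 4 giving ≥ 5.)

|A +̂ A| = 5


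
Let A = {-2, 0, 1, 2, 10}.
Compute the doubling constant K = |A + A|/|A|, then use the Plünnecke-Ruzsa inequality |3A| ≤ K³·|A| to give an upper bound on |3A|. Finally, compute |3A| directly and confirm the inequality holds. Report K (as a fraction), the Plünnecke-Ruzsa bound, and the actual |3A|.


|A| = 5.
Step 1: Compute A + A by enumerating all 25 pairs.
A + A = {-4, -2, -1, 0, 1, 2, 3, 4, 8, 10, 11, 12, 20}, so |A + A| = 13.
Step 2: Doubling constant K = |A + A|/|A| = 13/5 = 13/5 ≈ 2.6000.
Step 3: Plünnecke-Ruzsa gives |3A| ≤ K³·|A| = (2.6000)³ · 5 ≈ 87.8800.
Step 4: Compute 3A = A + A + A directly by enumerating all triples (a,b,c) ∈ A³; |3A| = 24.
Step 5: Check 24 ≤ 87.8800? Yes ✓.

K = 13/5, Plünnecke-Ruzsa bound K³|A| ≈ 87.8800, |3A| = 24, inequality holds.


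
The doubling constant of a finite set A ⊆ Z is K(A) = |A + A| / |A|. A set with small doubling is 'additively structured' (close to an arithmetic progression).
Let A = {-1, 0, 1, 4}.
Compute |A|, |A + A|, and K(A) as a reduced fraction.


|A| = 4.
Compute A + A by enumerating all 16 pairs.
A + A = {-2, -1, 0, 1, 2, 3, 4, 5, 8}, so |A + A| = 9.
K = |A + A| / |A| = 9/4 (already in lowest terms) ≈ 2.2500.
Reference: AP of size 4 gives K = 7/4 ≈ 1.7500; a fully generic set of size 4 gives K ≈ 2.5000.

|A| = 4, |A + A| = 9, K = 9/4.


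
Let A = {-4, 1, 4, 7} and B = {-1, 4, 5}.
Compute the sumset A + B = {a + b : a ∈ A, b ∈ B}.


A + B = {a + b : a ∈ A, b ∈ B}.
Enumerate all |A|·|B| = 4·3 = 12 pairs (a, b) and collect distinct sums.
a = -4: -4+-1=-5, -4+4=0, -4+5=1
a = 1: 1+-1=0, 1+4=5, 1+5=6
a = 4: 4+-1=3, 4+4=8, 4+5=9
a = 7: 7+-1=6, 7+4=11, 7+5=12
Collecting distinct sums: A + B = {-5, 0, 1, 3, 5, 6, 8, 9, 11, 12}
|A + B| = 10

A + B = {-5, 0, 1, 3, 5, 6, 8, 9, 11, 12}


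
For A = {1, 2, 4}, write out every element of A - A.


A - A = {a - a' : a, a' ∈ A}.
Compute a - a' for each ordered pair (a, a'):
a = 1: 1-1=0, 1-2=-1, 1-4=-3
a = 2: 2-1=1, 2-2=0, 2-4=-2
a = 4: 4-1=3, 4-2=2, 4-4=0
Collecting distinct values (and noting 0 appears from a-a):
A - A = {-3, -2, -1, 0, 1, 2, 3}
|A - A| = 7

A - A = {-3, -2, -1, 0, 1, 2, 3}


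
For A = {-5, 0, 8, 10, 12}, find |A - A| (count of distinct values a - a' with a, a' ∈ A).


A - A = {a - a' : a, a' ∈ A}; |A| = 5.
Bounds: 2|A|-1 ≤ |A - A| ≤ |A|² - |A| + 1, i.e. 9 ≤ |A - A| ≤ 21.
Note: 0 ∈ A - A always (from a - a). The set is symmetric: if d ∈ A - A then -d ∈ A - A.
Enumerate nonzero differences d = a - a' with a > a' (then include -d):
Positive differences: {2, 4, 5, 8, 10, 12, 13, 15, 17}
Full difference set: {0} ∪ (positive diffs) ∪ (negative diffs).
|A - A| = 1 + 2·9 = 19 (matches direct enumeration: 19).

|A - A| = 19


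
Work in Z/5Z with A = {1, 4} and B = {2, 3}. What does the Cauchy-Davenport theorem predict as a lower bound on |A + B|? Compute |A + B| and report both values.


Cauchy-Davenport: |A + B| ≥ min(p, |A| + |B| - 1) for A, B nonempty in Z/pZ.
|A| = 2, |B| = 2, p = 5.
CD lower bound = min(5, 2 + 2 - 1) = min(5, 3) = 3.
Compute A + B mod 5 directly:
a = 1: 1+2=3, 1+3=4
a = 4: 4+2=1, 4+3=2
A + B = {1, 2, 3, 4}, so |A + B| = 4.
Verify: 4 ≥ 3? Yes ✓.

CD lower bound = 3, actual |A + B| = 4.


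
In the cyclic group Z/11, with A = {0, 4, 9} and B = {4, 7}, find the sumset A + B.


Work in Z/11Z: reduce every sum a + b modulo 11.
Enumerate all 6 pairs:
a = 0: 0+4=4, 0+7=7
a = 4: 4+4=8, 4+7=0
a = 9: 9+4=2, 9+7=5
Distinct residues collected: {0, 2, 4, 5, 7, 8}
|A + B| = 6 (out of 11 total residues).

A + B = {0, 2, 4, 5, 7, 8}


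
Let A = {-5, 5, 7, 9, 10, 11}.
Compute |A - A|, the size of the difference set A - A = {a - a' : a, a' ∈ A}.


A - A = {a - a' : a, a' ∈ A}; |A| = 6.
Bounds: 2|A|-1 ≤ |A - A| ≤ |A|² - |A| + 1, i.e. 11 ≤ |A - A| ≤ 31.
Note: 0 ∈ A - A always (from a - a). The set is symmetric: if d ∈ A - A then -d ∈ A - A.
Enumerate nonzero differences d = a - a' with a > a' (then include -d):
Positive differences: {1, 2, 3, 4, 5, 6, 10, 12, 14, 15, 16}
Full difference set: {0} ∪ (positive diffs) ∪ (negative diffs).
|A - A| = 1 + 2·11 = 23 (matches direct enumeration: 23).

|A - A| = 23


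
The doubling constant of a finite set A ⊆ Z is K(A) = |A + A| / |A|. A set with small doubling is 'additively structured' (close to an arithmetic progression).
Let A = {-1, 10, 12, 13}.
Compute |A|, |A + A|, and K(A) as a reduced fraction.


|A| = 4.
Compute A + A by enumerating all 16 pairs.
A + A = {-2, 9, 11, 12, 20, 22, 23, 24, 25, 26}, so |A + A| = 10.
K = |A + A| / |A| = 10/4 = 5/2 ≈ 2.5000.
Reference: AP of size 4 gives K = 7/4 ≈ 1.7500; a fully generic set of size 4 gives K ≈ 2.5000.

|A| = 4, |A + A| = 10, K = 10/4 = 5/2.


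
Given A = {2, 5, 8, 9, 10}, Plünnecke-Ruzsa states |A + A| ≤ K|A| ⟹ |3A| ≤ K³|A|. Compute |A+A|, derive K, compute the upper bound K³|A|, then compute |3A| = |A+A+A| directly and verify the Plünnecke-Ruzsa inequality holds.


|A| = 5.
Step 1: Compute A + A by enumerating all 25 pairs.
A + A = {4, 7, 10, 11, 12, 13, 14, 15, 16, 17, 18, 19, 20}, so |A + A| = 13.
Step 2: Doubling constant K = |A + A|/|A| = 13/5 = 13/5 ≈ 2.6000.
Step 3: Plünnecke-Ruzsa gives |3A| ≤ K³·|A| = (2.6000)³ · 5 ≈ 87.8800.
Step 4: Compute 3A = A + A + A directly by enumerating all triples (a,b,c) ∈ A³; |3A| = 21.
Step 5: Check 21 ≤ 87.8800? Yes ✓.

K = 13/5, Plünnecke-Ruzsa bound K³|A| ≈ 87.8800, |3A| = 21, inequality holds.


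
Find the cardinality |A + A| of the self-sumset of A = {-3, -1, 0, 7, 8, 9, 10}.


A + A = {a + a' : a, a' ∈ A}; |A| = 7.
General bounds: 2|A| - 1 ≤ |A + A| ≤ |A|(|A|+1)/2, i.e. 13 ≤ |A + A| ≤ 28.
Lower bound 2|A|-1 is attained iff A is an arithmetic progression.
Enumerate sums a + a' for a ≤ a' (symmetric, so this suffices):
a = -3: -3+-3=-6, -3+-1=-4, -3+0=-3, -3+7=4, -3+8=5, -3+9=6, -3+10=7
a = -1: -1+-1=-2, -1+0=-1, -1+7=6, -1+8=7, -1+9=8, -1+10=9
a = 0: 0+0=0, 0+7=7, 0+8=8, 0+9=9, 0+10=10
a = 7: 7+7=14, 7+8=15, 7+9=16, 7+10=17
a = 8: 8+8=16, 8+9=17, 8+10=18
a = 9: 9+9=18, 9+10=19
a = 10: 10+10=20
Distinct sums: {-6, -4, -3, -2, -1, 0, 4, 5, 6, 7, 8, 9, 10, 14, 15, 16, 17, 18, 19, 20}
|A + A| = 20

|A + A| = 20


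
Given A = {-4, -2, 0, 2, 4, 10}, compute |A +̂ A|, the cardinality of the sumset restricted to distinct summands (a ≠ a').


Restricted sumset: A +̂ A = {a + a' : a ∈ A, a' ∈ A, a ≠ a'}.
Equivalently, take A + A and drop any sum 2a that is achievable ONLY as a + a for a ∈ A (i.e. sums representable only with equal summands).
Enumerate pairs (a, a') with a < a' (symmetric, so each unordered pair gives one sum; this covers all a ≠ a'):
  -4 + -2 = -6
  -4 + 0 = -4
  -4 + 2 = -2
  -4 + 4 = 0
  -4 + 10 = 6
  -2 + 0 = -2
  -2 + 2 = 0
  -2 + 4 = 2
  -2 + 10 = 8
  0 + 2 = 2
  0 + 4 = 4
  0 + 10 = 10
  2 + 4 = 6
  2 + 10 = 12
  4 + 10 = 14
Collected distinct sums: {-6, -4, -2, 0, 2, 4, 6, 8, 10, 12, 14}
|A +̂ A| = 11
(Reference bound: |A +̂ A| ≥ 2|A| - 3 for |A| ≥ 2, with |A| = 6 giving ≥ 9.)

|A +̂ A| = 11


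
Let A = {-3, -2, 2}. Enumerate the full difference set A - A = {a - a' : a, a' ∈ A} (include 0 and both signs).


A - A = {a - a' : a, a' ∈ A}.
Compute a - a' for each ordered pair (a, a'):
a = -3: -3--3=0, -3--2=-1, -3-2=-5
a = -2: -2--3=1, -2--2=0, -2-2=-4
a = 2: 2--3=5, 2--2=4, 2-2=0
Collecting distinct values (and noting 0 appears from a-a):
A - A = {-5, -4, -1, 0, 1, 4, 5}
|A - A| = 7

A - A = {-5, -4, -1, 0, 1, 4, 5}


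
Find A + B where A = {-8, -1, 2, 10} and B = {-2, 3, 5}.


A + B = {a + b : a ∈ A, b ∈ B}.
Enumerate all |A|·|B| = 4·3 = 12 pairs (a, b) and collect distinct sums.
a = -8: -8+-2=-10, -8+3=-5, -8+5=-3
a = -1: -1+-2=-3, -1+3=2, -1+5=4
a = 2: 2+-2=0, 2+3=5, 2+5=7
a = 10: 10+-2=8, 10+3=13, 10+5=15
Collecting distinct sums: A + B = {-10, -5, -3, 0, 2, 4, 5, 7, 8, 13, 15}
|A + B| = 11

A + B = {-10, -5, -3, 0, 2, 4, 5, 7, 8, 13, 15}


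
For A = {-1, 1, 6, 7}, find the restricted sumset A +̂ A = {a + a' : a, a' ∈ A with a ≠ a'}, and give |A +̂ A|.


Restricted sumset: A +̂ A = {a + a' : a ∈ A, a' ∈ A, a ≠ a'}.
Equivalently, take A + A and drop any sum 2a that is achievable ONLY as a + a for a ∈ A (i.e. sums representable only with equal summands).
Enumerate pairs (a, a') with a < a' (symmetric, so each unordered pair gives one sum; this covers all a ≠ a'):
  -1 + 1 = 0
  -1 + 6 = 5
  -1 + 7 = 6
  1 + 6 = 7
  1 + 7 = 8
  6 + 7 = 13
Collected distinct sums: {0, 5, 6, 7, 8, 13}
|A +̂ A| = 6
(Reference bound: |A +̂ A| ≥ 2|A| - 3 for |A| ≥ 2, with |A| = 4 giving ≥ 5.)

|A +̂ A| = 6
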